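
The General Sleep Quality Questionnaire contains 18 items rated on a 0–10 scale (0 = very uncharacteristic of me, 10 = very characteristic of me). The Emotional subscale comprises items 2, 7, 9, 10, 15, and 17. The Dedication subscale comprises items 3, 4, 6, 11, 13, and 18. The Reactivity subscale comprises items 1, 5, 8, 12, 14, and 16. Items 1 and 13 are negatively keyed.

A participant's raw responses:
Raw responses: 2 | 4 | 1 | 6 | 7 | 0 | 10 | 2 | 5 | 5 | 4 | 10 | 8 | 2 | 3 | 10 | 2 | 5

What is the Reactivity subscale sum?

Reactivity items: 1, 5, 8, 12, 14, 16.
Of these, item 1 is negatively keyed; reverse-coded value = 10 − response.
  item 1: 10 − 2 = 8
  item 5: 7
  item 8: 2
  item 12: 10
  item 14: 2
  item 16: 10
Sum = 8 + 7 + 2 + 10 + 2 + 10 = 39

39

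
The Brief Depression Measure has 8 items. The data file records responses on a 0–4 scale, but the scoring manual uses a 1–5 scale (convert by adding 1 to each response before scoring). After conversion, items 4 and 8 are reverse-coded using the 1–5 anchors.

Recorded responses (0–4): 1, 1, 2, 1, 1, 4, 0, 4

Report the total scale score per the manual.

Convert to 1–5: 2, 2, 3, 2, 2, 5, 1, 5
Reverse-coded (on a 1–5 scale, reversed = 6 − raw):
  item 4: 6 − 2 = 4
  item 8: 6 − 5 = 1
Scored: 2, 2, 3, 4, 2, 5, 1, 1
Total = 20

20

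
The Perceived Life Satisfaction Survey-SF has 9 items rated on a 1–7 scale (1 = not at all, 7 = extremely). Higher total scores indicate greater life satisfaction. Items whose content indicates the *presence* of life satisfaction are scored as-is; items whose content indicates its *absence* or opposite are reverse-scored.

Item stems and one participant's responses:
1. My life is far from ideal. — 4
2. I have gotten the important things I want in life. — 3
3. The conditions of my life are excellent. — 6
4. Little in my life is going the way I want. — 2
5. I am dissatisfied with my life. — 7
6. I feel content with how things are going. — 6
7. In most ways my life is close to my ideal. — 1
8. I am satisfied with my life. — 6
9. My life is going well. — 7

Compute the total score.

40

Items 1, 4, 5 describe the absence/opposite of life satisfaction → reverse-score.
reverse-coded value = 8 − response.
  item 1: 8 − 4 = 4
  item 2: 3
  item 3: 6
  item 4: 8 − 2 = 6
  item 5: 8 − 7 = 1
  item 6: 6
  item 7: 1
  item 8: 6
  item 9: 7
Total = 4 + 3 + 6 + 6 + 1 + 6 + 1 + 6 + 7 = 40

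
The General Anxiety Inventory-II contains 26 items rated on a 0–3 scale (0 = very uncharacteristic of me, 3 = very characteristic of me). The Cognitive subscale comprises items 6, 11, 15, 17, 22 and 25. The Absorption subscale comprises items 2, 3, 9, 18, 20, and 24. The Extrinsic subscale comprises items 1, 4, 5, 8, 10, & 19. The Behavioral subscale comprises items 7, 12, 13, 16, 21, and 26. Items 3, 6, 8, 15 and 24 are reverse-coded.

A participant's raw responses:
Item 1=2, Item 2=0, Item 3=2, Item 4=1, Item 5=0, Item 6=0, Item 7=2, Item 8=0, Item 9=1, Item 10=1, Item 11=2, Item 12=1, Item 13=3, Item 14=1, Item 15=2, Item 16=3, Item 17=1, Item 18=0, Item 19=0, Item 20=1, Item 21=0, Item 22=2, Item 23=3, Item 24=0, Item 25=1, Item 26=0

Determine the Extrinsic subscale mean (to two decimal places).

1.17

Extrinsic items: 1, 4, 5, 8, 10, 19.
Of these, item 8 is reverse-coded; on a 0–3 scale, reversed = 3 − raw.
  item 1: 2
  item 4: 1
  item 5: 0
  item 8: 3 − 0 = 3
  item 10: 1
  item 19: 0
Sum = 2 + 1 + 0 + 3 + 1 + 0 = 7
Mean = 7 / 6 = 1.17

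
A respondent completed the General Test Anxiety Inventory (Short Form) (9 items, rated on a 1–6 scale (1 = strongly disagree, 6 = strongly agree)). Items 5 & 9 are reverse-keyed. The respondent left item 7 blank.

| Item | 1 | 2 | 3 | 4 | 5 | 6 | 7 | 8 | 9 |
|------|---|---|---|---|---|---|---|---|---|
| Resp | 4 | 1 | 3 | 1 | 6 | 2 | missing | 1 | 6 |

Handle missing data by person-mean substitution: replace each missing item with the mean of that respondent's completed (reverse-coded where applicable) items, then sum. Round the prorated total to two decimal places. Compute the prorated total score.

Reverse-coded (on a 1–6 scale, reversed = 7 − raw):
  item 5: 7 − 6 = 1
  item 9: 7 − 6 = 1
Completed scored items (8 of 9): 4, 1, 3, 1, 1, 2, 1, 1; sum = 14.
Person mean = 14 / 8 ≈ 1.7500
Prorated total = (14 / 8) × 9 = 15.75 (to 2 dp)

15.75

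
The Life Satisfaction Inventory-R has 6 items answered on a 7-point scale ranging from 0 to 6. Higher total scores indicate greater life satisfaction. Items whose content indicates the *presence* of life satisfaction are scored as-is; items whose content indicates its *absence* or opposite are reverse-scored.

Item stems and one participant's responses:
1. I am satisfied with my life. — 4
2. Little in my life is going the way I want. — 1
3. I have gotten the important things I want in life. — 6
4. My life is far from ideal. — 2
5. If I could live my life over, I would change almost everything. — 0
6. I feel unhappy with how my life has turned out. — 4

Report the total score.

Items 2, 4, 5, 6 describe the absence/opposite of life satisfaction → reverse-score.
on a 0–6 scale, reversed = 6 − raw.
  item 1: 4
  item 2: 6 − 1 = 5
  item 3: 6
  item 4: 6 − 2 = 4
  item 5: 6 − 0 = 6
  item 6: 6 − 4 = 2
Total = 4 + 5 + 6 + 4 + 6 + 2 = 27

27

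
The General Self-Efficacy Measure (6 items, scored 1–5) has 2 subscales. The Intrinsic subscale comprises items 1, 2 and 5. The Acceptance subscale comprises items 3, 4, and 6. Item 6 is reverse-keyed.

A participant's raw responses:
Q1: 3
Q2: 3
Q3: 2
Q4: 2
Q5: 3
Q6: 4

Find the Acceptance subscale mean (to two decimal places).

2.00

Acceptance items: 3, 4, 6.
Of these, item 6 is reverse-keyed; reversed = (1+5) − raw = 6 − raw.
  item 3: 2
  item 4: 2
  item 6: 6 − 4 = 2
Sum = 2 + 2 + 2 = 6
Mean = 6 / 3 = 2.00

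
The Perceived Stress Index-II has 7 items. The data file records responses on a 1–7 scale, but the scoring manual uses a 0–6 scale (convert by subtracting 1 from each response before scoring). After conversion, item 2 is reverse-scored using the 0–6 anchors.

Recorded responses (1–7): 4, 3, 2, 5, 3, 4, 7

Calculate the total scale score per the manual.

Convert to 0–6: 3, 2, 1, 4, 2, 3, 6
Reverse-coded (reversed = (0+6) − raw = 6 − raw):
  item 2: 6 − 2 = 4
Scored: 3, 4, 1, 4, 2, 3, 6
Total = 23

23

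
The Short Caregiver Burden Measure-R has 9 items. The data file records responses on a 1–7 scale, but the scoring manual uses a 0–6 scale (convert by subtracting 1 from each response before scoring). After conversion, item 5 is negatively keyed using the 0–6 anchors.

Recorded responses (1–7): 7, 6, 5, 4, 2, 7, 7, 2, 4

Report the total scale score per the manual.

39

Convert to 0–6: 6, 5, 4, 3, 1, 6, 6, 1, 3
Reverse-coded (on a 0–6 scale, reversed = 6 − raw):
  item 5: 6 − 1 = 5
Scored: 6, 5, 4, 3, 5, 6, 6, 1, 3
Total = 39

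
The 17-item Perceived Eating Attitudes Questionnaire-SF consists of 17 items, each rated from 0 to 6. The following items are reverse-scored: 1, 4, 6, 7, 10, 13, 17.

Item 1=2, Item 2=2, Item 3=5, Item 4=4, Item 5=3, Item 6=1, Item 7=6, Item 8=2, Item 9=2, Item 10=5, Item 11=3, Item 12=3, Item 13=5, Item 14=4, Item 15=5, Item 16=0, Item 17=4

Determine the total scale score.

Raw sum = 56. Reverse-scored items: 1, 4, 6, 7, 10, 13, 17; their raw sum = 27.
Each reversal replaces raw with 6 − raw, changing the total by 6 − 2·raw per item.
Total = 56 + 7·6 − 2·27 = 56 + 42 − 54 = 44

44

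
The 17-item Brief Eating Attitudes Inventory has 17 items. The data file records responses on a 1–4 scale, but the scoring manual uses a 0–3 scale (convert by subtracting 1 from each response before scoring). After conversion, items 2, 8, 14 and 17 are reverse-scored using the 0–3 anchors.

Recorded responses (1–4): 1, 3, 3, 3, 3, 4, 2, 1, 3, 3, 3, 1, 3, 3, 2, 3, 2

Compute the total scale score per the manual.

28

Convert to 0–3: 0, 2, 2, 2, 2, 3, 1, 0, 2, 2, 2, 0, 2, 2, 1, 2, 1
Reverse-coded (reverse-coded value = 3 − response):
  item 2: 3 − 2 = 1
  item 8: 3 − 0 = 3
  item 14: 3 − 2 = 1
  item 17: 3 − 1 = 2
Scored: 0, 1, 2, 2, 2, 3, 1, 3, 2, 2, 2, 0, 2, 1, 1, 2, 2
Total = 28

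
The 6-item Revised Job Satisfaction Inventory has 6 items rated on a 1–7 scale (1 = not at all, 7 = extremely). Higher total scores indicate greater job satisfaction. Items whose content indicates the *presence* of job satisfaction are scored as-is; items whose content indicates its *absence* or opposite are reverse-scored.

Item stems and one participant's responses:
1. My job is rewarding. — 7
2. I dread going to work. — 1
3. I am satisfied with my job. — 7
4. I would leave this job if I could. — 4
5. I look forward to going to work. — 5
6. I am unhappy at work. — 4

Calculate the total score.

34

Items 2, 4, 6 describe the absence/opposite of job satisfaction → reverse-score.
reversed = (1+7) − raw = 8 − raw.
  item 1: 7
  item 2: 8 − 1 = 7
  item 3: 7
  item 4: 8 − 4 = 4
  item 5: 5
  item 6: 8 − 4 = 4
Total = 7 + 7 + 7 + 4 + 5 + 4 = 34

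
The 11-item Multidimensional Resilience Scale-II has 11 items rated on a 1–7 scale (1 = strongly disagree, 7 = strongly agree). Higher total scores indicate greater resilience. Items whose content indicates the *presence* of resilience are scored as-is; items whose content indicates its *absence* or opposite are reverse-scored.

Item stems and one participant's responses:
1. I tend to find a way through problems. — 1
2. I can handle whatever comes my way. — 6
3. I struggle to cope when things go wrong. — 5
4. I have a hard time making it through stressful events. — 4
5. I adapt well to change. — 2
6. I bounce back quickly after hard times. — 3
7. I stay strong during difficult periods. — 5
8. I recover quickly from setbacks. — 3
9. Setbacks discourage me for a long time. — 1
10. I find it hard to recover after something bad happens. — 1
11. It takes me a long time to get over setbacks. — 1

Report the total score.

48

Items 3, 4, 9, 10, 11 describe the absence/opposite of resilience → reverse-score.
reverse-coded value = 8 − response.
  item 1: 1
  item 2: 6
  item 3: 8 − 5 = 3
  item 4: 8 − 4 = 4
  item 5: 2
  item 6: 3
  item 7: 5
  item 8: 3
  item 9: 8 − 1 = 7
  item 10: 8 − 1 = 7
  item 11: 8 − 1 = 7
Total = 1 + 6 + 3 + 4 + 2 + 3 + 5 + 3 + 7 + 7 + 7 = 48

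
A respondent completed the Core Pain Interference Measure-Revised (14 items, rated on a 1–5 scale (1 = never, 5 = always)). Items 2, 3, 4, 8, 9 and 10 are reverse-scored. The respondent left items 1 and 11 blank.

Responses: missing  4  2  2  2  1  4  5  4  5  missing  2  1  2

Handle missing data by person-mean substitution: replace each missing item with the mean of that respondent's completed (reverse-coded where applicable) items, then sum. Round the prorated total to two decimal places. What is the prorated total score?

30.33

Reverse-coded (on a 1–5 scale, reversed = 6 − raw):
  item 2: 6 − 4 = 2
  item 3: 6 − 2 = 4
  item 4: 6 − 2 = 4
  item 8: 6 − 5 = 1
  item 9: 6 − 4 = 2
  item 10: 6 − 5 = 1
Completed scored items (12 of 14): 2, 4, 4, 2, 1, 4, 1, 2, 1, 2, 1, 2; sum = 26.
Person mean = 26 / 12 ≈ 2.1667
Prorated total = (26 / 12) × 14 = 30.33 (to 2 dp)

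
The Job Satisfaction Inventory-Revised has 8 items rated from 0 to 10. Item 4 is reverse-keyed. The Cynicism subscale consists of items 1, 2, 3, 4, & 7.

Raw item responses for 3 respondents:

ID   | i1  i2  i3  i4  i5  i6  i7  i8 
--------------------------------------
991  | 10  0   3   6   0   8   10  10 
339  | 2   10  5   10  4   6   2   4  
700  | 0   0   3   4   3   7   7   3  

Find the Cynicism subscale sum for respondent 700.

Respondent 700 raw: 0, 0, 3, 4, 3, 7, 7, 3.
Cynicism items: 1, 2, 3, 4, 7.
Reverse-coded (on a 0–10 scale, reversed = 10 − raw):
  item 1: 0
  item 2: 0
  item 3: 3
  item 4: 10 − 4 = 6
  item 7: 7
Sum = 0 + 0 + 3 + 6 + 7 = 16

16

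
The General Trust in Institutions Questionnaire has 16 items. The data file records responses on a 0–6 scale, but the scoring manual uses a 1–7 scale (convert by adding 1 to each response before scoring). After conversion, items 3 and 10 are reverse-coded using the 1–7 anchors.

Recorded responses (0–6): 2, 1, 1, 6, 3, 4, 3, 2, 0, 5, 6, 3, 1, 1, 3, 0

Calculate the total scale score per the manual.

Convert to 1–7: 3, 2, 2, 7, 4, 5, 4, 3, 1, 6, 7, 4, 2, 2, 4, 1
Reverse-coded (reversed = (1+7) − raw = 8 − raw):
  item 3: 8 − 2 = 6
  item 10: 8 − 6 = 2
Scored: 3, 2, 6, 7, 4, 5, 4, 3, 1, 2, 7, 4, 2, 2, 4, 1
Total = 57

57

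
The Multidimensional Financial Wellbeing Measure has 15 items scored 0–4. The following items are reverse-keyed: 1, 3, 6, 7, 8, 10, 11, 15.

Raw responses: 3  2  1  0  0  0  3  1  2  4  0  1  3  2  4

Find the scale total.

26

Reverse-keyed items use 4 − raw:
  item 1: 4 − 3 = 1
  item 3: 4 − 1 = 3
  item 6: 4 − 0 = 4
  item 7: 4 − 3 = 1
  item 8: 4 − 1 = 3
  item 10: 4 − 4 = 0
  item 11: 4 − 0 = 4
  item 15: 4 − 4 = 0
Scored items: 1, 2, 3, 0, 0, 4, 1, 3, 2, 0, 4, 1, 3, 2, 0
Total = 1 + 2 + 3 + 0 + 0 + 4 + 1 + 3 + 2 + 0 + 4 + 1 + 3 + 2 + 0 = 26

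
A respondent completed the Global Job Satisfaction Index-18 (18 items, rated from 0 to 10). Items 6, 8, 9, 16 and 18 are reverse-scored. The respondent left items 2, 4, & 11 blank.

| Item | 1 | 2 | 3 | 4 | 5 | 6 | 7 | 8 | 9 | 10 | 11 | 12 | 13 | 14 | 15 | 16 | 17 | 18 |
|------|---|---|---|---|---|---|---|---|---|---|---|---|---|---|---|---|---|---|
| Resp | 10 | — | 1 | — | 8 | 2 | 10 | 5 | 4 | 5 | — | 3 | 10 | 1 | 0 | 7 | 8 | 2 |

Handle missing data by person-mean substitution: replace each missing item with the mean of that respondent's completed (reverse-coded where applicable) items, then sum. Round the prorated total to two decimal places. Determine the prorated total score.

Reverse-coded (reversed = (0+10) − raw = 10 − raw):
  item 6: 10 − 2 = 8
  item 8: 10 − 5 = 5
  item 9: 10 − 4 = 6
  item 16: 10 − 7 = 3
  item 18: 10 − 2 = 8
Completed scored items (15 of 18): 10, 1, 8, 8, 10, 5, 6, 5, 3, 10, 1, 0, 3, 8, 8; sum = 86.
Person mean = 86 / 15 ≈ 5.7333
Prorated total = (86 / 15) × 18 = 103.20 (to 2 dp)

103.20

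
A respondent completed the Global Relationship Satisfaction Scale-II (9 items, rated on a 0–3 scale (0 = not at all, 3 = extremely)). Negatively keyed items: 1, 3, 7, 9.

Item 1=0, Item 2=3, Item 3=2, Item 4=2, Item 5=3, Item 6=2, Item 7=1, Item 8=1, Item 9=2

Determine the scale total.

18

Negatively keyed items use 3 − raw:
  item 1: 3 − 0 = 3
  item 3: 3 − 2 = 1
  item 7: 3 − 1 = 2
  item 9: 3 − 2 = 1
After reverse-coding: 3, 3, 1, 2, 3, 2, 2, 1, 1
Total = 3 + 3 + 1 + 2 + 3 + 2 + 2 + 1 + 1 = 18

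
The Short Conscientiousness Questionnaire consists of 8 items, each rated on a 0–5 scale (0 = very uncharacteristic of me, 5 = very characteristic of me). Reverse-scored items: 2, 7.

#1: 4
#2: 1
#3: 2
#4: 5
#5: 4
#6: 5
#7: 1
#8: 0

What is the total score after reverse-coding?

28

Apply reverse scoring (reversed = (0+5) − raw = 5 − raw):
  item 2: 5 − 1 = 4
  item 7: 5 − 1 = 4
Scored responses: 4, 4, 2, 5, 4, 5, 4, 0
Total = 4 + 4 + 2 + 5 + 4 + 5 + 4 + 0 = 28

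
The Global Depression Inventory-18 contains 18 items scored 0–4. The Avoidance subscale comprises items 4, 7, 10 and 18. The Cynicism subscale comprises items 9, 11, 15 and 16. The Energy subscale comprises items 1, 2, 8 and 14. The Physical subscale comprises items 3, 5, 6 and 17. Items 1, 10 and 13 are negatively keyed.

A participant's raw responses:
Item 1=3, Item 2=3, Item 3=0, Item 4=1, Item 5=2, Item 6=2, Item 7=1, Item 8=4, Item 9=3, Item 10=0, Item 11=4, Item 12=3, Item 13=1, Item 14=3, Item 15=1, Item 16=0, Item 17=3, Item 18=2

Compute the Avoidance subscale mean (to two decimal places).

2.00

Avoidance items: 4, 7, 10, 18.
Of these, item 10 is negatively keyed; reverse-coded value = 4 − response.
  item 4: 1
  item 7: 1
  item 10: 4 − 0 = 4
  item 18: 2
Sum = 1 + 1 + 4 + 2 = 8
Mean = 8 / 4 = 2.00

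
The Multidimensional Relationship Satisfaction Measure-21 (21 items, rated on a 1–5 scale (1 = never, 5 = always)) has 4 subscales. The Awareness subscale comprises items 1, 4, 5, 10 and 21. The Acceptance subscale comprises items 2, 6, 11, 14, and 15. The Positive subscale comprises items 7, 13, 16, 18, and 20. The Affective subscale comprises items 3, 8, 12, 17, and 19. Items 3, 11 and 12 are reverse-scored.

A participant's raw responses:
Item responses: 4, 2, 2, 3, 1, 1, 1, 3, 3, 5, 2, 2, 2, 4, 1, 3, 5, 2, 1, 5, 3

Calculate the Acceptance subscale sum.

12

Acceptance items: 2, 6, 11, 14, 15.
Of these, item 11 is reverse-scored; reversed = (1+5) − raw = 6 − raw.
  item 2: 2
  item 6: 1
  item 11: 6 − 2 = 4
  item 14: 4
  item 15: 1
Sum = 2 + 1 + 4 + 4 + 1 = 12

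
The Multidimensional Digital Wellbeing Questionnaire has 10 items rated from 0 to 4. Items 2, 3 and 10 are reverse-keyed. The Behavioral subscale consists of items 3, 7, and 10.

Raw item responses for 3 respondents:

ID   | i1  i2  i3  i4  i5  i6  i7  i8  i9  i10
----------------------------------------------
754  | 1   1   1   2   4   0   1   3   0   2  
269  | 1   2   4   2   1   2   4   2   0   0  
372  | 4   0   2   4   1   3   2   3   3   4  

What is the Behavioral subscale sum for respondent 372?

4

Respondent 372 raw: 4, 0, 2, 4, 1, 3, 2, 3, 3, 4.
Behavioral items: 3, 7, 10.
Reverse-coded (reversed = (0+4) − raw = 4 − raw):
  item 3: 4 − 2 = 2
  item 7: 2
  item 10: 4 − 4 = 0
Sum = 2 + 2 + 0 = 4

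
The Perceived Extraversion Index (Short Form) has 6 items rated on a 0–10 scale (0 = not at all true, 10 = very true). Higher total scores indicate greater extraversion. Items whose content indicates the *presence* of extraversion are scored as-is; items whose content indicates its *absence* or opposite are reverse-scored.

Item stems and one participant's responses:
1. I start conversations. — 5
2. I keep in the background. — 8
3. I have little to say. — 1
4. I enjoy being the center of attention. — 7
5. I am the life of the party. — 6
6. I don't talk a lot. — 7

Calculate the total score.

Items 2, 3, 6 describe the absence/opposite of extraversion → reverse-score.
reversed = (0+10) − raw = 10 − raw.
  item 1: 5
  item 2: 10 − 8 = 2
  item 3: 10 − 1 = 9
  item 4: 7
  item 5: 6
  item 6: 10 − 7 = 3
Total = 5 + 2 + 9 + 7 + 6 + 3 = 32

32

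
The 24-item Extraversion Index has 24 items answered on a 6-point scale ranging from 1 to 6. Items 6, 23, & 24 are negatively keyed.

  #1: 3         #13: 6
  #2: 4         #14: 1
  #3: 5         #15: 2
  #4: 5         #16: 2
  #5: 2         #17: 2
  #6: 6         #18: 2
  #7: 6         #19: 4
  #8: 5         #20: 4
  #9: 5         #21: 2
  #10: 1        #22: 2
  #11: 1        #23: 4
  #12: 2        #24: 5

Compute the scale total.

Negatively keyed items use 7 − raw:
  item 6: 7 − 6 = 1
  item 23: 7 − 4 = 3
  item 24: 7 − 5 = 2
After reverse-coding: 3, 4, 5, 5, 2, 1, 6, 5, 5, 1, 1, 2, 6, 1, 2, 2, 2, 2, 4, 4, 2, 2, 3, 2
Total = 3 + 4 + 5 + 5 + 2 + 1 + 6 + 5 + 5 + 1 + 1 + 2 + 6 + 1 + 2 + 2 + 2 + 2 + 4 + 4 + 2 + 2 + 3 + 2 = 72

72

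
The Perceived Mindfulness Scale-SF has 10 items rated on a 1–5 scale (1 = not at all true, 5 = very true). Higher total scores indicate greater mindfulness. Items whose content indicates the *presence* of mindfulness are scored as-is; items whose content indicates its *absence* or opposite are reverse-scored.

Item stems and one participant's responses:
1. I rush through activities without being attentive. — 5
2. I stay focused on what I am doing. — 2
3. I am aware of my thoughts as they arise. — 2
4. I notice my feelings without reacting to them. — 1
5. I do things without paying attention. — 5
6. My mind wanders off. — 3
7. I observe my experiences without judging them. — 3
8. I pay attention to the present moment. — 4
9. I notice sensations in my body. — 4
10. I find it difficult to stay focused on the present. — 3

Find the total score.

Items 1, 5, 6, 10 describe the absence/opposite of mindfulness → reverse-score.
on a 1–5 scale, reversed = 6 − raw.
  item 1: 6 − 5 = 1
  item 2: 2
  item 3: 2
  item 4: 1
  item 5: 6 − 5 = 1
  item 6: 6 − 3 = 3
  item 7: 3
  item 8: 4
  item 9: 4
  item 10: 6 − 3 = 3
Total = 1 + 2 + 2 + 1 + 1 + 3 + 3 + 4 + 4 + 3 = 24

24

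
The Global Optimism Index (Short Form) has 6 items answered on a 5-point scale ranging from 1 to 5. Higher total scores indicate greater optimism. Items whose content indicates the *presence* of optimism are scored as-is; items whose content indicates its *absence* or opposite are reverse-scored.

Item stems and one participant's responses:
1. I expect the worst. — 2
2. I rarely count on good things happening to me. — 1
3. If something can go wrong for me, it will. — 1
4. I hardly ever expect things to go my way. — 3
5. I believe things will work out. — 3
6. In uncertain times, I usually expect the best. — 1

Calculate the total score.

21

Items 1, 2, 3, 4 describe the absence/opposite of optimism → reverse-score.
reverse-coded value = 6 − response.
  item 1: 6 − 2 = 4
  item 2: 6 − 1 = 5
  item 3: 6 − 1 = 5
  item 4: 6 − 3 = 3
  item 5: 3
  item 6: 1
Total = 4 + 5 + 5 + 3 + 3 + 1 = 21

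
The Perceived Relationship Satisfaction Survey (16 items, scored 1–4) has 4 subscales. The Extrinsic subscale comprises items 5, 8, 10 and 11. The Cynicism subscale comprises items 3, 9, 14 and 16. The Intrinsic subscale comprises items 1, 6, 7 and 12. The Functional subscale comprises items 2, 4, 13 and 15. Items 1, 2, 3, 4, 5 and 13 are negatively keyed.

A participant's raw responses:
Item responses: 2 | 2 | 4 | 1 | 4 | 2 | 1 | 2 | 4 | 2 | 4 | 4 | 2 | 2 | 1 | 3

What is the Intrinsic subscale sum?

Intrinsic items: 1, 6, 7, 12.
Of these, item 1 is negatively keyed; on a 1–4 scale, reversed = 5 − raw.
  item 1: 5 − 2 = 3
  item 6: 2
  item 7: 1
  item 12: 4
Sum = 3 + 2 + 1 + 4 = 10

10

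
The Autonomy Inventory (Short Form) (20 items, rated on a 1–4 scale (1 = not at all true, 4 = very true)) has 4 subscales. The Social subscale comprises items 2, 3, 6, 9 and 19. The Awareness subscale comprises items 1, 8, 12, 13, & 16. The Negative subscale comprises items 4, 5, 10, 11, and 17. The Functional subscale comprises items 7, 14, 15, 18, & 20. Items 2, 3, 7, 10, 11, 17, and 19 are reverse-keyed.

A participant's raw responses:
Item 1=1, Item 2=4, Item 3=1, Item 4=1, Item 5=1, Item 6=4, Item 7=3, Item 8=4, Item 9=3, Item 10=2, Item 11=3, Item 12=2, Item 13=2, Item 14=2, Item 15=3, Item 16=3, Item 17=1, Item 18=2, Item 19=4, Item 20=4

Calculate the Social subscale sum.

13

Social items: 2, 3, 6, 9, 19.
Of these, items 2, 3, and 19 are reverse-keyed; reverse-coded value = 5 − response.
  item 2: 5 − 4 = 1
  item 3: 5 − 1 = 4
  item 6: 4
  item 9: 3
  item 19: 5 − 4 = 1
Sum = 1 + 4 + 4 + 3 + 1 = 13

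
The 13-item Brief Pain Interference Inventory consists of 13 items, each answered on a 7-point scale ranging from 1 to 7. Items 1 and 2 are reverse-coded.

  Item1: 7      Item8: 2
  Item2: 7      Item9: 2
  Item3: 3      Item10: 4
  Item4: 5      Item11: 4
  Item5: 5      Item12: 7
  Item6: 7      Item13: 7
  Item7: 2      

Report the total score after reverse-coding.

50

Reverse-coded items use 8 − raw:
  item 1: 8 − 7 = 1
  item 2: 8 − 7 = 1
After reverse-coding: 1, 1, 3, 5, 5, 7, 2, 2, 2, 4, 4, 7, 7
Total = 1 + 1 + 3 + 5 + 5 + 7 + 2 + 2 + 2 + 4 + 4 + 7 + 7 = 50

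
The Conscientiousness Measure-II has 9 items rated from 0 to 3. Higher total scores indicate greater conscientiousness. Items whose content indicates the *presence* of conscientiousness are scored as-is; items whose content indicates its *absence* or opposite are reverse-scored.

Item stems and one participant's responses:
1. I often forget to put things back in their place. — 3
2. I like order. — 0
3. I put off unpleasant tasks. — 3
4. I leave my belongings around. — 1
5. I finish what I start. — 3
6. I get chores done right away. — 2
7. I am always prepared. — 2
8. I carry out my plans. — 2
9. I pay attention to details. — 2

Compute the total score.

13

Items 1, 3, 4 describe the absence/opposite of conscientiousness → reverse-score.
reversed = (0+3) − raw = 3 − raw.
  item 1: 3 − 3 = 0
  item 2: 0
  item 3: 3 − 3 = 0
  item 4: 3 − 1 = 2
  item 5: 3
  item 6: 2
  item 7: 2
  item 8: 2
  item 9: 2
Total = 0 + 0 + 0 + 2 + 3 + 2 + 2 + 2 + 2 = 13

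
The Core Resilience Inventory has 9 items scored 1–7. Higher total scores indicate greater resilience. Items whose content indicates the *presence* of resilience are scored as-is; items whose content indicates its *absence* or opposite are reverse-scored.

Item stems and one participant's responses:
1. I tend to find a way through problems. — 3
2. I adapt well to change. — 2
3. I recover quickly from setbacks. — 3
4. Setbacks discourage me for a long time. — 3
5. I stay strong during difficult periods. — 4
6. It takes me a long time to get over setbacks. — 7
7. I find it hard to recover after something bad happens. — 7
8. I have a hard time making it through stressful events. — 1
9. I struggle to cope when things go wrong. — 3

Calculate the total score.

31

Items 4, 6, 7, 8, 9 describe the absence/opposite of resilience → reverse-score.
reverse-coded value = 8 − response.
  item 1: 3
  item 2: 2
  item 3: 3
  item 4: 8 − 3 = 5
  item 5: 4
  item 6: 8 − 7 = 1
  item 7: 8 − 7 = 1
  item 8: 8 − 1 = 7
  item 9: 8 − 3 = 5
Total = 3 + 2 + 3 + 5 + 4 + 1 + 1 + 7 + 5 = 31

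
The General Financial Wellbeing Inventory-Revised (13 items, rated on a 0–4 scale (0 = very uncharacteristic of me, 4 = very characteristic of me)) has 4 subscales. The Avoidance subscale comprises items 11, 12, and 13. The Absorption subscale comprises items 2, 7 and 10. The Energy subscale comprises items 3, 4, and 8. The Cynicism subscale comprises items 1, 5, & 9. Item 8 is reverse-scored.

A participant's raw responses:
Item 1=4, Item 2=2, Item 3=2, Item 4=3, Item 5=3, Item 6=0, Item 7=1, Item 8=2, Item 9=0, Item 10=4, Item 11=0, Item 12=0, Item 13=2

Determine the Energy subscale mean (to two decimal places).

2.33

Energy items: 3, 4, 8.
Of these, item 8 is reverse-scored; reverse-coded value = 4 − response.
  item 3: 2
  item 4: 3
  item 8: 4 − 2 = 2
Sum = 2 + 3 + 2 = 7
Mean = 7 / 3 = 2.33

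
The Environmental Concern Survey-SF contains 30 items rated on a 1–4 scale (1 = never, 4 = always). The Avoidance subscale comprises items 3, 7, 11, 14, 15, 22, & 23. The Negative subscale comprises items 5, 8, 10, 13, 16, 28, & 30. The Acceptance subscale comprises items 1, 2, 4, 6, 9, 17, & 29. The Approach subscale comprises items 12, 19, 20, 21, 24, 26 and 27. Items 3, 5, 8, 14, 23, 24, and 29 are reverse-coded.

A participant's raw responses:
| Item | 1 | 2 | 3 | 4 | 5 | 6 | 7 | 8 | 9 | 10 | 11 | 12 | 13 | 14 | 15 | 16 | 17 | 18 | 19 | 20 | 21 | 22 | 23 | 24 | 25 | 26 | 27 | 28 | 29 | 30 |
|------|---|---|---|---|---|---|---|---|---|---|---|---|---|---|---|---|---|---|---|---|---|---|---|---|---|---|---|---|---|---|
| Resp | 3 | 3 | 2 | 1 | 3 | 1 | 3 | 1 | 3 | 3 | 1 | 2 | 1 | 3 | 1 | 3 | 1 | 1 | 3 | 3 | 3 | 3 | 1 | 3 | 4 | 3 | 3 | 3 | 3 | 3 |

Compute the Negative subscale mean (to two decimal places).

Negative items: 5, 8, 10, 13, 16, 28, 30.
Of these, items 5 and 8 are reverse-coded; reverse-coded value = 5 − response.
  item 5: 5 − 3 = 2
  item 8: 5 − 1 = 4
  item 10: 3
  item 13: 1
  item 16: 3
  item 28: 3
  item 30: 3
Sum = 2 + 4 + 3 + 1 + 3 + 3 + 3 = 19
Mean = 19 / 7 = 2.71

2.71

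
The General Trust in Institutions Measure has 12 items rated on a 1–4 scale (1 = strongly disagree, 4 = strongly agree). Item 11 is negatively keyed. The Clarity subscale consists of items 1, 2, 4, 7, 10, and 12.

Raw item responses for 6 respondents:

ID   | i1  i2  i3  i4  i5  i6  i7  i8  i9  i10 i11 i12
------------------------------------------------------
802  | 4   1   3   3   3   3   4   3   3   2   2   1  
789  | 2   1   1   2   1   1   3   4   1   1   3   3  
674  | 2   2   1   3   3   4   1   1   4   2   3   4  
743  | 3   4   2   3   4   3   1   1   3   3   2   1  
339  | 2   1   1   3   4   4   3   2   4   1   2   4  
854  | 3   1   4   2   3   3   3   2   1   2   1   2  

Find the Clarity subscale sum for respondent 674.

14

Respondent 674 raw: 2, 2, 1, 3, 3, 4, 1, 1, 4, 2, 3, 4.
Clarity items: 1, 2, 4, 7, 10, 12.
Reverse-coded (reverse-coded value = 5 − response):
  item 1: 2
  item 2: 2
  item 4: 3
  item 7: 1
  item 10: 2
  item 12: 4
Sum = 2 + 2 + 3 + 1 + 2 + 4 = 14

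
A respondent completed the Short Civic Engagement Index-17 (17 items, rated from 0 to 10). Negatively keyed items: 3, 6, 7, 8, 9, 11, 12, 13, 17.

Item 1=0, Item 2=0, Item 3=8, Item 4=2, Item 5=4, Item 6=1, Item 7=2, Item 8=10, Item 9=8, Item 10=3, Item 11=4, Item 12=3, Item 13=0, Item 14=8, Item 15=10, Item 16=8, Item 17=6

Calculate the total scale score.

Raw sum = 77. Negatively keyed items: 3, 6, 7, 8, 9, 11, 12, 13, 17; their raw sum = 42.
Each reversal replaces raw with 10 − raw, changing the total by 10 − 2·raw per item.
Total = 77 + 9·10 − 2·42 = 77 + 90 − 84 = 83

83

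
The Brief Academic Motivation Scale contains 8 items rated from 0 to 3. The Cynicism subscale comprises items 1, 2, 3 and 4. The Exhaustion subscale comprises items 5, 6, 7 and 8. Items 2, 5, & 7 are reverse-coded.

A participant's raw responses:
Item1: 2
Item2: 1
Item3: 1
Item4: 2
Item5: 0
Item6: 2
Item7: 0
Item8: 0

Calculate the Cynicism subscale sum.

7

Cynicism items: 1, 2, 3, 4.
Of these, item 2 is reverse-coded; reverse-coded value = 3 − response.
  item 1: 2
  item 2: 3 − 1 = 2
  item 3: 1
  item 4: 2
Sum = 2 + 2 + 1 + 2 = 7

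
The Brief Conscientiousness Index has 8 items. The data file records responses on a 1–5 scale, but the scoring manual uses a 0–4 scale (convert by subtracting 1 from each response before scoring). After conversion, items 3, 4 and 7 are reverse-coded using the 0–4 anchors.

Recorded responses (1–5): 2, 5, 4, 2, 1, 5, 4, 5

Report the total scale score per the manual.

Convert to 0–4: 1, 4, 3, 1, 0, 4, 3, 4
Reverse-coded (on a 0–4 scale, reversed = 4 − raw):
  item 3: 4 − 3 = 1
  item 4: 4 − 1 = 3
  item 7: 4 − 3 = 1
Scored: 1, 4, 1, 3, 0, 4, 1, 4
Total = 18

18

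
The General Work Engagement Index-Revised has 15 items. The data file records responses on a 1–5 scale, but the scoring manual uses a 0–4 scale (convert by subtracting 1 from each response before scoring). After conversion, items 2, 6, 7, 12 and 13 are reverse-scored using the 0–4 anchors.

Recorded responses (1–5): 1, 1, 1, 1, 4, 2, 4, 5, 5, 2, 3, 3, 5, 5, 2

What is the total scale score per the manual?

Convert to 0–4: 0, 0, 0, 0, 3, 1, 3, 4, 4, 1, 2, 2, 4, 4, 1
Reverse-coded (on a 0–4 scale, reversed = 4 − raw):
  item 2: 4 − 0 = 4
  item 6: 4 − 1 = 3
  item 7: 4 − 3 = 1
  item 12: 4 − 2 = 2
  item 13: 4 − 4 = 0
Scored: 0, 4, 0, 0, 3, 3, 1, 4, 4, 1, 2, 2, 0, 4, 1
Total = 29

29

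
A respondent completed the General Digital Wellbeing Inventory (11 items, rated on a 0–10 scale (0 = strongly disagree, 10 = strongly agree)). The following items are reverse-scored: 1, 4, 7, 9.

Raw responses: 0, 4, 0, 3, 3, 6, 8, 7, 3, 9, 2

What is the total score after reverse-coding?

57

Reverse-coded items (reversed = (0+10) − raw = 10 − raw):
  item 1: 10 − 0 = 10
  item 4: 10 − 3 = 7
  item 7: 10 − 8 = 2
  item 9: 10 − 3 = 7
Scored responses: 10, 4, 0, 7, 3, 6, 2, 7, 7, 9, 2
Total = 10 + 4 + 0 + 7 + 3 + 6 + 2 + 7 + 7 + 9 + 2 = 57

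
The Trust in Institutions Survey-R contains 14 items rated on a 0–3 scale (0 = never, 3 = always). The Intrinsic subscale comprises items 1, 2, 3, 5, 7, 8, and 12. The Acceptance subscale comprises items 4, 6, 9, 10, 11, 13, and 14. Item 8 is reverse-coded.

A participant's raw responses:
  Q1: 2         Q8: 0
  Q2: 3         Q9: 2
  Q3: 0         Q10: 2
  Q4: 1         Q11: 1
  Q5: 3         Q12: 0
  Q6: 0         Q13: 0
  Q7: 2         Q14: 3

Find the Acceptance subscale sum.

Acceptance items: 4, 6, 9, 10, 11, 13, 14.
  item 4: 1
  item 6: 0
  item 9: 2
  item 10: 2
  item 11: 1
  item 13: 0
  item 14: 3
Sum = 1 + 0 + 2 + 2 + 1 + 0 + 3 = 9

9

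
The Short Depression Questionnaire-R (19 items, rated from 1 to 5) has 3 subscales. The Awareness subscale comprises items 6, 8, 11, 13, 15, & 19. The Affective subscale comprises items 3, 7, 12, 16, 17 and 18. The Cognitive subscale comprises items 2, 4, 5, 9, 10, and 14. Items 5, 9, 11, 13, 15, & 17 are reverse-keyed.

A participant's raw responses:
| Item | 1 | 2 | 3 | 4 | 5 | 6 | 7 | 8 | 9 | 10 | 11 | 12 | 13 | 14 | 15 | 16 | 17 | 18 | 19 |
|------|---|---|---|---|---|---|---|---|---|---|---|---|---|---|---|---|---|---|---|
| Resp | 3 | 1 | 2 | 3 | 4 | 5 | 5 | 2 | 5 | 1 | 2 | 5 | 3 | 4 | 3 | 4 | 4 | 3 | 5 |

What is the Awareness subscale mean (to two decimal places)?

Awareness items: 6, 8, 11, 13, 15, 19.
Of these, items 11, 13, & 15 are reverse-keyed; on a 1–5 scale, reversed = 6 − raw.
  item 6: 5
  item 8: 2
  item 11: 6 − 2 = 4
  item 13: 6 − 3 = 3
  item 15: 6 − 3 = 3
  item 19: 5
Sum = 5 + 2 + 4 + 3 + 3 + 5 = 22
Mean = 22 / 6 = 3.67

3.67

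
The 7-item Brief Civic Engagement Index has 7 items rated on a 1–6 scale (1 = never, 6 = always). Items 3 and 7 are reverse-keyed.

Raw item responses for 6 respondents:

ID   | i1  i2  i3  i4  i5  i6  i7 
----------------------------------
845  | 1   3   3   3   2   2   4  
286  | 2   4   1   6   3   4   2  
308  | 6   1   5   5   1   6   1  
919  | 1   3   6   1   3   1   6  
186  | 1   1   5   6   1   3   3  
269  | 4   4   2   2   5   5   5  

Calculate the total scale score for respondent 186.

Respondent 186 raw: 1, 1, 5, 6, 1, 3, 3.
Reverse-coded (reverse-coded value = 7 − response):
  item 1: 1
  item 2: 1
  item 3: 7 − 5 = 2
  item 4: 6
  item 5: 1
  item 6: 3
  item 7: 7 − 3 = 4
Sum = 1 + 1 + 2 + 6 + 1 + 3 + 4 = 18

18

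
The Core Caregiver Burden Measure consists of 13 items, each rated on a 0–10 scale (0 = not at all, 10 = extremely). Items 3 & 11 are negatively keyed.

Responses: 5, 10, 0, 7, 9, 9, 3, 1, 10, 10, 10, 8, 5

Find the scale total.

Reversing items 3 & 11 with 10 − raw:
Total = 5 + 10 + (10−0) + 7 + 9 + 9 + 3 + 1 + 10 + 10 + (10−10) + 8 + 5
      = 5 + 10 + 10 + 7 + 9 + 9 + 3 + 1 + 10 + 10 + 0 + 8 + 5 = 87

87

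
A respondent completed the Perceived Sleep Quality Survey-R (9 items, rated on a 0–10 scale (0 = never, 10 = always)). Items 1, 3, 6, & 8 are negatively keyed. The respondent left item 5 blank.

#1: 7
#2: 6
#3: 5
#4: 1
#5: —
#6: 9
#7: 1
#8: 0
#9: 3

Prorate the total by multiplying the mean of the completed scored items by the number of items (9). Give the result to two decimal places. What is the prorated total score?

Reverse-coded (on a 0–10 scale, reversed = 10 − raw):
  item 1: 10 − 7 = 3
  item 3: 10 − 5 = 5
  item 6: 10 − 9 = 1
  item 8: 10 − 0 = 10
Completed scored items (8 of 9): 3, 6, 5, 1, 1, 1, 10, 3; sum = 30.
Person mean = 30 / 8 ≈ 3.7500
Prorated total = (30 / 8) × 9 = 33.75 (to 2 dp)

33.75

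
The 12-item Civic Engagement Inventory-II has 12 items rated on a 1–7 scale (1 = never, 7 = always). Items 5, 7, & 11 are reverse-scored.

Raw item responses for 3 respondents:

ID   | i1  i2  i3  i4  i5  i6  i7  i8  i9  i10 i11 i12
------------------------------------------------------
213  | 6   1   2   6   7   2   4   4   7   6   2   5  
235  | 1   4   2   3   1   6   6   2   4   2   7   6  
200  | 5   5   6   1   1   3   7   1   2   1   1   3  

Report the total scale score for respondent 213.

50

Respondent 213 raw: 6, 1, 2, 6, 7, 2, 4, 4, 7, 6, 2, 5.
Reverse-coded (reversed = (1+7) − raw = 8 − raw):
  item 1: 6
  item 2: 1
  item 3: 2
  item 4: 6
  item 5: 8 − 7 = 1
  item 6: 2
  item 7: 8 − 4 = 4
  item 8: 4
  item 9: 7
  item 10: 6
  item 11: 8 − 2 = 6
  item 12: 5
Sum = 6 + 1 + 2 + 6 + 1 + 2 + 4 + 4 + 7 + 6 + 6 + 5 = 50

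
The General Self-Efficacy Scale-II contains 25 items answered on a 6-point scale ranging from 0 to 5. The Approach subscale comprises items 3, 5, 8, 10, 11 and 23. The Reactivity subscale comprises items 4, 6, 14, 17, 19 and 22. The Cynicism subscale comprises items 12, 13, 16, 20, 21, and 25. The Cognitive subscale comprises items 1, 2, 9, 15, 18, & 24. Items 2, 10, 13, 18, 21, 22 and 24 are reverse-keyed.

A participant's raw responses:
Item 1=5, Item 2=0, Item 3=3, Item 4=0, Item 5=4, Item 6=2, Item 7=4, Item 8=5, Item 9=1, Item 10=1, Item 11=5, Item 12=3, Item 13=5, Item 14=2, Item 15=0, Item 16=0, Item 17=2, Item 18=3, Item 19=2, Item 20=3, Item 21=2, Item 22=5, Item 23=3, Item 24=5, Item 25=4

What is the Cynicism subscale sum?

13

Cynicism items: 12, 13, 16, 20, 21, 25.
Of these, items 13 and 21 are reverse-keyed; reversed = (0+5) − raw = 5 − raw.
  item 12: 3
  item 13: 5 − 5 = 0
  item 16: 0
  item 20: 3
  item 21: 5 − 2 = 3
  item 25: 4
Sum = 3 + 0 + 0 + 3 + 3 + 4 = 13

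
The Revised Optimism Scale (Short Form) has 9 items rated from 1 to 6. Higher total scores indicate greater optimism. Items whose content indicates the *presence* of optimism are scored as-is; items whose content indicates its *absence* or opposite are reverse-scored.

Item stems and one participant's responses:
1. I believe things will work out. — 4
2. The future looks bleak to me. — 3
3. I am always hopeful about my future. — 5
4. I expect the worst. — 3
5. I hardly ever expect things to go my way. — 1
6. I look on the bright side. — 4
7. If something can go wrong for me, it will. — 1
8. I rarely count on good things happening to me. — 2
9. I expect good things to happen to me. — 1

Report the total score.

39

Items 2, 4, 5, 7, 8 describe the absence/opposite of optimism → reverse-score.
on a 1–6 scale, reversed = 7 − raw.
  item 1: 4
  item 2: 7 − 3 = 4
  item 3: 5
  item 4: 7 − 3 = 4
  item 5: 7 − 1 = 6
  item 6: 4
  item 7: 7 − 1 = 6
  item 8: 7 − 2 = 5
  item 9: 1
Total = 4 + 4 + 5 + 4 + 6 + 4 + 6 + 5 + 1 = 39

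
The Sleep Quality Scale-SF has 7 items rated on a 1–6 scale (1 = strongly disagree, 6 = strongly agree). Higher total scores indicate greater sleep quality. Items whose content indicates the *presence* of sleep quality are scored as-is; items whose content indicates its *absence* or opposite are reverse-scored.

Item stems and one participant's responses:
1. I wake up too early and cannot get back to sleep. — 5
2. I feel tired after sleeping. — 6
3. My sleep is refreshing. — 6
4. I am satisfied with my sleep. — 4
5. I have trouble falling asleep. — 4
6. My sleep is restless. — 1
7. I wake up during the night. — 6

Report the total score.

23

Items 1, 2, 5, 6, 7 describe the absence/opposite of sleep quality → reverse-score.
on a 1–6 scale, reversed = 7 − raw.
  item 1: 7 − 5 = 2
  item 2: 7 − 6 = 1
  item 3: 6
  item 4: 4
  item 5: 7 − 4 = 3
  item 6: 7 − 1 = 6
  item 7: 7 − 6 = 1
Total = 2 + 1 + 6 + 4 + 3 + 6 + 1 = 23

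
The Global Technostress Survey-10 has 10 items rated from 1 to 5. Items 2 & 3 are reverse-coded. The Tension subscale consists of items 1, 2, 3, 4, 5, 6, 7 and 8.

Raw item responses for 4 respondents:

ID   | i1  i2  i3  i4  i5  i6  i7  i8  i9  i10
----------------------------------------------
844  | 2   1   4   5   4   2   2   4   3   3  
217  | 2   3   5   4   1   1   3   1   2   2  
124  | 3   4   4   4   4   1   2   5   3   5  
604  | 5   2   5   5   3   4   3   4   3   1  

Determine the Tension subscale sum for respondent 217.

16

Respondent 217 raw: 2, 3, 5, 4, 1, 1, 3, 1, 2, 2.
Tension items: 1, 2, 3, 4, 5, 6, 7, 8.
Reverse-coded (on a 1–5 scale, reversed = 6 − raw):
  item 1: 2
  item 2: 6 − 3 = 3
  item 3: 6 − 5 = 1
  item 4: 4
  item 5: 1
  item 6: 1
  item 7: 3
  item 8: 1
Sum = 2 + 3 + 1 + 4 + 1 + 1 + 3 + 1 = 16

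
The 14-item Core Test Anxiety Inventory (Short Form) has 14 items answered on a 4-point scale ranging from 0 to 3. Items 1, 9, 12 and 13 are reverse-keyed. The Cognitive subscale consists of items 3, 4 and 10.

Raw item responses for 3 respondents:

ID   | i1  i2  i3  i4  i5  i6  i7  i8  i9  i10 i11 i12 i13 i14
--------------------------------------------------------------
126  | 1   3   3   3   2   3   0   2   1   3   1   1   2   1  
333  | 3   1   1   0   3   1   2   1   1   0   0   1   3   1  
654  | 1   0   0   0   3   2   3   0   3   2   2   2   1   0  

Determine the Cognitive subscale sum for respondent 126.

Respondent 126 raw: 1, 3, 3, 3, 2, 3, 0, 2, 1, 3, 1, 1, 2, 1.
Cognitive items: 3, 4, 10.
Reverse-coded (reversed = (0+3) − raw = 3 − raw):
  item 3: 3
  item 4: 3
  item 10: 3
Sum = 3 + 3 + 3 = 9

9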